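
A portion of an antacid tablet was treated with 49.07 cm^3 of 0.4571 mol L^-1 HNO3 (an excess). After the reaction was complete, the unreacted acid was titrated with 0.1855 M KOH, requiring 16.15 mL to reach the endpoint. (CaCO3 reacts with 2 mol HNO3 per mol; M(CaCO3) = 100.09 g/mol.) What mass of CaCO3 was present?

0.973 g

Total n(HNO3) added = 0.4571 x 0.04907 = 0.02243 mol.
n(KOH) used = 0.1855 x 0.01615 = 0.002996 mol, which equals the excess n(HNO3).
So n(HNO3) consumed by the sample = 0.02243 - 0.002996 = 0.01943 mol.
n(CaCO3) = 0.01943 / 2 = 0.009717 mol.
mass = 0.009717 mol x 100.09 g/mol = 0.973 g.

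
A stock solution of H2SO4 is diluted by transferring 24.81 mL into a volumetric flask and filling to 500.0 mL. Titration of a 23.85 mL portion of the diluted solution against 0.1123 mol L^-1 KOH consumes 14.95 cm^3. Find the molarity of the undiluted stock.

0.709 M

n(KOH) = 0.1123 x 0.01495 = 0.001679 mol.
n(H2SO4) in the aliquot = 0.001679 x 1/2 = 0.0008394 mol.
[diluted H2SO4] = 0.0008394 / 0.02385 = 0.03520 M.
Dilution factor = 500.0/24.81 = 20.15, so [stock] = 0.03520 x 20.15 = 0.709 M.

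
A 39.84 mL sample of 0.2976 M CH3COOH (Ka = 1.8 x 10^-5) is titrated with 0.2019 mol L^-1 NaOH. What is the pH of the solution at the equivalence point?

n(CH3COOH) = 0.2976 x 0.03984 = 0.01186 mol; V(NaOH) at equivalence = 0.01186/0.2019 = 0.05872 L.
At equivalence all the acid is converted to CH3COO-; total volume = 0.03984 + 0.05872 = 0.09856 L, so [CH3COO-] = 0.01186/0.09856 = 0.1203 M.
Kb = Kw/Ka = 1.0e-14 / 1.8 x 10^-5 = 5.56e-10.
[OH^-] = sqrt(Kb x [CH3COO-]) = sqrt(5.56e-10 x 0.1203) = 8.17e-6 M.
pOH = 5.09, so pH = 14.00 - 5.09 = 8.91.

8.91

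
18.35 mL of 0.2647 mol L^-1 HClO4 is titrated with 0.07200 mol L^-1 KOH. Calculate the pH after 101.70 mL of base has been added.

n(acid) = 0.2647 x 0.01835 = 0.004857 mol; n(KOH) added = 0.07200 x 0.1017 = 0.007322 mol.
Base is in excess by 0.007322 - 0.004857 = 0.002465 mol in a total volume of 0.1201 L.
[OH^-] = 0.002465/0.1201 = 0.02053 M, so pOH = 1.69 and pH = 14.00 - 1.69 = 12.31.

12.31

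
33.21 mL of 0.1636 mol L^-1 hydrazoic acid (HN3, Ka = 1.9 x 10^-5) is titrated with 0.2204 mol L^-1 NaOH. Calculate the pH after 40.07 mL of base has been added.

n(acid) = 0.1636 x 0.03321 = 0.005433 mol; n(NaOH) added = 0.2204 x 0.04007 = 0.008831 mol.
Base is in excess by 0.008831 - 0.005433 = 0.003398 mol in a total volume of 0.07328 L.
[OH^-] = 0.003398/0.07328 = 0.04637 M, so pOH = 1.33 and pH = 14.00 - 1.33 = 12.67.

12.67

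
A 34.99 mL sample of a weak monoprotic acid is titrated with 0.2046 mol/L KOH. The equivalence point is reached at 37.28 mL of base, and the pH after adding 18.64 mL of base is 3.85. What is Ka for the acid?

18.64 mL is half of the equivalence volume, so this is the half-equivalence point where [HA] = [A^-].
At half-equivalence pH = pKa, so pKa = 3.85.
Ka = 10^(-3.85) = 1.4 x 10^-4.

1.4 x 10^-4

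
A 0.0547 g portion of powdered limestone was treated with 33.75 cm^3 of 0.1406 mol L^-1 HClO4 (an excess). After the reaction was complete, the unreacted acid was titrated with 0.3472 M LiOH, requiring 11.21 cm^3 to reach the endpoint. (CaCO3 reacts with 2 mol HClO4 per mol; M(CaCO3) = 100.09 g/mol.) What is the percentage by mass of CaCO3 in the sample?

78.1%

Total n(HClO4) added = 0.1406 x 0.03375 = 0.004745 mol.
n(LiOH) used = 0.3472 x 0.01121 = 0.003892 mol, which equals the excess n(HClO4).
So n(HClO4) consumed by the sample = 0.004745 - 0.003892 = 0.0008531 mol.
n(CaCO3) = 0.0008531 / 2 = 0.0004266 mol.
mass CaCO3 = 0.0004266 x 100.09 = 0.04270 g, so %CaCO3 = 0.04270/0.0547 x 100 = 78.1%.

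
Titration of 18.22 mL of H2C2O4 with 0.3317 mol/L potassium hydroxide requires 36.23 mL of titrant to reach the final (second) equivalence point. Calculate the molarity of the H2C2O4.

0.330 M

n(KOH) = 0.3317 x 0.03623 = 0.01202 mol.
At the final (second) equivalence point, 2 mol OH^- react per mol H2C2O4, so n(H2C2O4) = 0.01202 / 2 = 0.006009 mol.
[H2C2O4] = 0.006009 / 0.01822 L = 0.330 M.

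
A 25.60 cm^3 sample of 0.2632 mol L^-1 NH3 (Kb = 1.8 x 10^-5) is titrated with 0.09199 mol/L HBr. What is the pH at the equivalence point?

5.21

n(NH3) = 0.2632 x 0.02560 = 0.006738 mol; V(HBr) at equivalence = 0.006738/0.09199 = 0.07325 L.
At equivalence the base is fully converted to NH4+; total volume = 0.09885 L, so [NH4+] = 0.006738/0.09885 = 0.06817 M.
Ka(NH4+) = Kw/Kb = 1.0e-14 / 1.8 x 10^-5 = 5.56e-10.
[H^+] = sqrt(Ka x [NH4+]) = sqrt(5.56e-10 x 0.06817) = 6.15e-6 M.
pH = -log(6.15e-6) = 5.21.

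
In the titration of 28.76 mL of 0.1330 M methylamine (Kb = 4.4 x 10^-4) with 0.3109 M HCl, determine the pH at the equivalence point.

5.84

n(CH3NH2) = 0.1330 x 0.02876 = 0.003825 mol; V(HCl) at equivalence = 0.003825/0.3109 = 0.01230 L.
At equivalence the base is fully converted to CH3NH3+; total volume = 0.04106 L, so [CH3NH3+] = 0.003825/0.04106 = 0.09315 M.
Ka(CH3NH3+) = Kw/Kb = 1.0e-14 / 4.4 x 10^-4 = 2.27e-11.
[H^+] = sqrt(Ka x [CH3NH3+]) = sqrt(2.27e-11 x 0.09315) = 1.46e-6 M.
pH = -log(1.46e-6) = 5.84.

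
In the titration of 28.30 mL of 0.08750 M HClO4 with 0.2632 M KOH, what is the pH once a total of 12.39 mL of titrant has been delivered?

n(acid) = 0.08750 x 0.02830 = 0.002476 mol; n(KOH) added = 0.2632 x 0.01239 = 0.003261 mol.
Base is in excess by 0.003261 - 0.002476 = 0.0007848 mol in a total volume of 0.04069 L.
[OH^-] = 0.0007848/0.04069 = 0.01929 M, so pOH = 1.71 and pH = 14.00 - 1.71 = 12.29.

12.29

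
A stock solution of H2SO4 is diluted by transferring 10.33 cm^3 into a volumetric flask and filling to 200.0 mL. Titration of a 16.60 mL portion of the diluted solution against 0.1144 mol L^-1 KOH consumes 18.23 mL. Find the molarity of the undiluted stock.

1.22 M

n(KOH) = 0.1144 x 0.01823 = 0.002086 mol.
n(H2SO4) in the aliquot = 0.002086 x 1/2 = 0.001043 mol.
[diluted H2SO4] = 0.001043 / 0.01660 = 0.06282 M.
Dilution factor = 200.0/10.33 = 19.36, so [stock] = 0.06282 x 19.36 = 1.22 M.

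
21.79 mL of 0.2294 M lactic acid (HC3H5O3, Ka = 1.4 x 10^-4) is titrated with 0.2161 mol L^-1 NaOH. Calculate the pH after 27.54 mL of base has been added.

n(acid) = 0.2294 x 0.02179 = 0.004999 mol; n(NaOH) added = 0.2161 x 0.02754 = 0.005951 mol.
Base is in excess by 0.005951 - 0.004999 = 0.0009528 mol in a total volume of 0.04933 L.
[OH^-] = 0.0009528/0.04933 = 0.01931 M, so pOH = 1.71 and pH = 14.00 - 1.71 = 12.29.

12.29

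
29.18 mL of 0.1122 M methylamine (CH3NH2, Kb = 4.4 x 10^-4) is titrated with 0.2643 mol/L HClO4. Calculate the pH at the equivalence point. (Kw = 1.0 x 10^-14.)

5.87

n(CH3NH2) = 0.1122 x 0.02918 = 0.003274 mol; V(HClO4) at equivalence = 0.003274/0.2643 = 0.01239 L.
At equivalence the base is fully converted to CH3NH3+; total volume = 0.04157 L, so [CH3NH3+] = 0.003274/0.04157 = 0.07876 M.
Ka(CH3NH3+) = Kw/Kb = 1.0e-14 / 4.4 x 10^-4 = 2.27e-11.
[H^+] = sqrt(Ka x [CH3NH3+]) = sqrt(2.27e-11 x 0.07876) = 1.34e-6 M.
pH = -log(1.34e-6) = 5.87.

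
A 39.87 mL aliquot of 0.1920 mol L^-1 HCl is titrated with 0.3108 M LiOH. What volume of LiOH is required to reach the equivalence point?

24.6 mL

n(HCl) = 0.1920 mol/L x 0.03987 L = 0.007655 mol.
At equivalence n(LiOH) = n(HCl) = 0.007655 mol.
V(LiOH) = 0.007655 / 0.3108 = 0.02463 L = 24.6 mL.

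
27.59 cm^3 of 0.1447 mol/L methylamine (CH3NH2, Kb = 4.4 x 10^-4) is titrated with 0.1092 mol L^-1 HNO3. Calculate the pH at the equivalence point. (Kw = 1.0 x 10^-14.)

n(CH3NH2) = 0.1447 x 0.02759 = 0.003992 mol; V(HNO3) at equivalence = 0.003992/0.1092 = 0.03656 L.
At equivalence the base is fully converted to CH3NH3+; total volume = 0.06415 L, so [CH3NH3+] = 0.003992/0.06415 = 0.06223 M.
Ka(CH3NH3+) = Kw/Kb = 1.0e-14 / 4.4 x 10^-4 = 2.27e-11.
[H^+] = sqrt(Ka x [CH3NH3+]) = sqrt(2.27e-11 x 0.06223) = 1.19e-6 M.
pH = -log(1.19e-6) = 5.92.

5.92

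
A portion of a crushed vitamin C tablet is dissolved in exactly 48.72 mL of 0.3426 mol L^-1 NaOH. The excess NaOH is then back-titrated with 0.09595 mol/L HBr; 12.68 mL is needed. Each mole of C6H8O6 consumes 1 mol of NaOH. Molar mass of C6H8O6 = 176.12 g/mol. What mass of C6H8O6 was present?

Total n(NaOH) added = 0.3426 x 0.04872 = 0.01669 mol.
n(HBr) used = 0.09595 x 0.01268 = 0.001217 mol, which equals the excess n(NaOH).
So n(NaOH) consumed by the sample = 0.01669 - 0.001217 = 0.01547 mol.
n(C6H8O6) = 0.01547 / 1 = 0.01547 mol.
mass = 0.01547 mol x 176.12 g/mol = 2.73 g.

2.73 g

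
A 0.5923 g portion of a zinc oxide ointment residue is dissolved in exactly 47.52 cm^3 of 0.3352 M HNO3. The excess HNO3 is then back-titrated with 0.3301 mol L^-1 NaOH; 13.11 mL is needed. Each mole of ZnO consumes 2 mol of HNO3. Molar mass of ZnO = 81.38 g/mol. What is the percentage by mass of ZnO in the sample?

79.7%

Total n(HNO3) added = 0.3352 x 0.04752 = 0.01593 mol.
n(NaOH) used = 0.3301 x 0.01311 = 0.004328 mol, which equals the excess n(HNO3).
So n(HNO3) consumed by the sample = 0.01593 - 0.004328 = 0.01160 mol.
n(ZnO) = 0.01160 / 2 = 0.005801 mol.
mass ZnO = 0.005801 x 81.38 = 0.4720 g, so %ZnO = 0.4720/0.5923 x 100 = 79.7%.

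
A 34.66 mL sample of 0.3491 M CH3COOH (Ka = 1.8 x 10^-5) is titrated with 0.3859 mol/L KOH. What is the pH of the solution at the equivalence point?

9.00

n(CH3COOH) = 0.3491 x 0.03466 = 0.01210 mol; V(KOH) at equivalence = 0.01210/0.3859 = 0.03135 L.
At equivalence all the acid is converted to CH3COO-; total volume = 0.03466 + 0.03135 = 0.06601 L, so [CH3COO-] = 0.01210/0.06601 = 0.1833 M.
Kb = Kw/Ka = 1.0e-14 / 1.8 x 10^-5 = 5.56e-10.
[OH^-] = sqrt(Kb x [CH3COO-]) = sqrt(5.56e-10 x 0.1833) = 1.01e-5 M.
pOH = 5.00, so pH = 14.00 - 5.00 = 9.00.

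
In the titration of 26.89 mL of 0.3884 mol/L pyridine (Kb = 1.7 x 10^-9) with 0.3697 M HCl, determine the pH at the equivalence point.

n(C5H5N) = 0.3884 x 0.02689 = 0.01044 mol; V(HCl) at equivalence = 0.01044/0.3697 = 0.02825 L.
At equivalence the base is fully converted to C5H5NH+; total volume = 0.05514 L, so [C5H5NH+] = 0.01044/0.05514 = 0.1894 M.
Ka(C5H5NH+) = Kw/Kb = 1.0e-14 / 1.7 x 10^-9 = 5.88e-6.
[H^+] = sqrt(Ka x [C5H5NH+]) = sqrt(5.88e-6 x 0.1894) = 0.00106 M.
pH = -log(0.00106) = 2.98.

2.98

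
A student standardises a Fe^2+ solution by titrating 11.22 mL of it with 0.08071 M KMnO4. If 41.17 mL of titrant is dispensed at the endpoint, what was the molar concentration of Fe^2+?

1.48 M

n(KMnO4) = 0.08071 x 0.04117 = 0.003323 mol.
From the balanced equation, 1 mol KMnO4 reacts with 5 mol Fe^2+, so n(Fe^2+) = 0.003323 x 5/1 = 0.01661 mol.
[Fe^2+] = 0.01661 / 0.01122 L = 1.48 M.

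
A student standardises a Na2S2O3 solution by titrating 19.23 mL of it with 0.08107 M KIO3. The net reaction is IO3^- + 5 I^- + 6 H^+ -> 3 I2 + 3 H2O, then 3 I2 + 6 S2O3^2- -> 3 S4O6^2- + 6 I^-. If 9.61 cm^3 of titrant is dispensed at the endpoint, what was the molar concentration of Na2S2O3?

n(KIO3) = 0.08107 x 0.009610 = 0.0007791 mol.
From the balanced equation, 1 mol KIO3 reacts with 6 mol Na2S2O3, so n(Na2S2O3) = 0.0007791 x 6/1 = 0.004674 mol.
[Na2S2O3] = 0.004674 / 0.01923 L = 0.243 M.

0.243 M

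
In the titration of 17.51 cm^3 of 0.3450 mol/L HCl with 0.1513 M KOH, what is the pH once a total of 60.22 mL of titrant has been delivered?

12.60

n(acid) = 0.3450 x 0.01751 = 0.006041 mol; n(KOH) added = 0.1513 x 0.06022 = 0.009111 mol.
Base is in excess by 0.009111 - 0.006041 = 0.003070 mol in a total volume of 0.07773 L.
[OH^-] = 0.003070/0.07773 = 0.03950 M, so pOH = 1.40 and pH = 14.00 - 1.40 = 12.60.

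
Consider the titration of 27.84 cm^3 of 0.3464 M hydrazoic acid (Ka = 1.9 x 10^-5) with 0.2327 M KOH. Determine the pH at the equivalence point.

8.93

n(HN3) = 0.3464 x 0.02784 = 0.009644 mol; V(KOH) at equivalence = 0.009644/0.2327 = 0.04144 L.
At equivalence all the acid is converted to N3-; total volume = 0.02784 + 0.04144 = 0.06928 L, so [N3-] = 0.009644/0.06928 = 0.1392 M.
Kb = Kw/Ka = 1.0e-14 / 1.9 x 10^-5 = 5.26e-10.
[OH^-] = sqrt(Kb x [N3-]) = sqrt(5.26e-10 x 0.1392) = 8.56e-6 M.
pOH = 5.07, so pH = 14.00 - 5.07 = 8.93.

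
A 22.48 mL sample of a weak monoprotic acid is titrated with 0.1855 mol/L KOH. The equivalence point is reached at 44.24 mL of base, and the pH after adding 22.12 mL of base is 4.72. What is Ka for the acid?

22.12 mL is half of the equivalence volume, so this is the half-equivalence point where [HA] = [A^-].
At half-equivalence pH = pKa, so pKa = 4.72.
Ka = 10^(-4.72) = 1.9 x 10^-5.

1.9 x 10^-5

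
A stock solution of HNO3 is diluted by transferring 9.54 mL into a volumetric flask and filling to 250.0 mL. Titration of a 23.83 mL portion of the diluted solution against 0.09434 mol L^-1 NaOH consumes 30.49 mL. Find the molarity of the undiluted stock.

3.16 M

n(NaOH) = 0.09434 x 0.03049 = 0.002876 mol.
n(HNO3) in the aliquot = 0.002876 mol.
[diluted HNO3] = 0.002876 / 0.02383 = 0.1207 M.
Dilution factor = 250.0/9.540 = 26.21, so [stock] = 0.1207 x 26.21 = 3.16 M.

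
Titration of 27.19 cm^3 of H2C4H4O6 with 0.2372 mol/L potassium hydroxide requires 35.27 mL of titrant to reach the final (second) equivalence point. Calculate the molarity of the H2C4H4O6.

0.154 M

n(KOH) = 0.2372 x 0.03527 = 0.008366 mol.
At the final (second) equivalence point, 2 mol OH^- react per mol H2C4H4O6, so n(H2C4H4O6) = 0.008366 / 2 = 0.004183 mol.
[H2C4H4O6] = 0.004183 / 0.02719 L = 0.154 M.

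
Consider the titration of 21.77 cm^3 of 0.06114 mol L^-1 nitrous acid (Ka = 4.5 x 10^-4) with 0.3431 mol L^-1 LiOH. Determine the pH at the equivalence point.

8.03

n(HNO2) = 0.06114 x 0.02177 = 0.001331 mol; V(LiOH) at equivalence = 0.001331/0.3431 = 0.003879 L.
At equivalence all the acid is converted to NO2-; total volume = 0.02177 + 0.003879 = 0.02565 L, so [NO2-] = 0.001331/0.02565 = 0.05189 M.
Kb = Kw/Ka = 1.0e-14 / 4.5 x 10^-4 = 2.22e-11.
[OH^-] = sqrt(Kb x [NO2-]) = sqrt(2.22e-11 x 0.05189) = 1.07e-6 M.
pOH = 5.97, so pH = 14.00 - 5.97 = 8.03.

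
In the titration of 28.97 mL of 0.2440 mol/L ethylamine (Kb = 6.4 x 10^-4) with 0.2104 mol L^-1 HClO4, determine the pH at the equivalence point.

n(C2H5NH2) = 0.2440 x 0.02897 = 0.007069 mol; V(HClO4) at equivalence = 0.007069/0.2104 = 0.03360 L.
At equivalence the base is fully converted to C2H5NH3+; total volume = 0.06257 L, so [C2H5NH3+] = 0.007069/0.06257 = 0.1130 M.
Ka(C2H5NH3+) = Kw/Kb = 1.0e-14 / 6.4 x 10^-4 = 1.56e-11.
[H^+] = sqrt(Ka x [C2H5NH3+]) = sqrt(1.56e-11 x 0.1130) = 1.33e-6 M.
pH = -log(1.33e-6) = 5.88.

5.88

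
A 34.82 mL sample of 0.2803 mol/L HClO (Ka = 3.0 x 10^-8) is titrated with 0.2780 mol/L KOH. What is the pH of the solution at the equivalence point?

n(HClO) = 0.2803 x 0.03482 = 0.009760 mol; V(KOH) at equivalence = 0.009760/0.2780 = 0.03511 L.
At equivalence all the acid is converted to ClO-; total volume = 0.03482 + 0.03511 = 0.06993 L, so [ClO-] = 0.009760/0.06993 = 0.1396 M.
Kb = Kw/Ka = 1.0e-14 / 3.0 x 10^-8 = 3.33e-7.
[OH^-] = sqrt(Kb x [ClO-]) = sqrt(3.33e-7 x 0.1396) = 0.000216 M.
pOH = 3.67, so pH = 14.00 - 3.67 = 10.33.

10.33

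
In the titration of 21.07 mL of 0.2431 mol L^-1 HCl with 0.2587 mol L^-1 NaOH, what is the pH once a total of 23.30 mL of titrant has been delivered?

12.31

n(acid) = 0.2431 x 0.02107 = 0.005122 mol; n(NaOH) added = 0.2587 x 0.02330 = 0.006028 mol.
Base is in excess by 0.006028 - 0.005122 = 0.0009056 mol in a total volume of 0.04437 L.
[OH^-] = 0.0009056/0.04437 = 0.02041 M, so pOH = 1.69 and pH = 14.00 - 1.69 = 12.31.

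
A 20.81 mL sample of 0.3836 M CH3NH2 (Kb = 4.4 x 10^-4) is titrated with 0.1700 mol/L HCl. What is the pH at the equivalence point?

n(CH3NH2) = 0.3836 x 0.02081 = 0.007983 mol; V(HCl) at equivalence = 0.007983/0.1700 = 0.04696 L.
At equivalence the base is fully converted to CH3NH3+; total volume = 0.06777 L, so [CH3NH3+] = 0.007983/0.06777 = 0.1178 M.
Ka(CH3NH3+) = Kw/Kb = 1.0e-14 / 4.4 x 10^-4 = 2.27e-11.
[H^+] = sqrt(Ka x [CH3NH3+]) = sqrt(2.27e-11 x 0.1178) = 1.64e-6 M.
pH = -log(1.64e-6) = 5.79.

5.79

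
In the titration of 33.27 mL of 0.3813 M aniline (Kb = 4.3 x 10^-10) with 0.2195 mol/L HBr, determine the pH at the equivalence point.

2.74

n(C6H5NH2) = 0.3813 x 0.03327 = 0.01269 mol; V(HBr) at equivalence = 0.01269/0.2195 = 0.05779 L.
At equivalence the base is fully converted to C6H5NH3+; total volume = 0.09106 L, so [C6H5NH3+] = 0.01269/0.09106 = 0.1393 M.
Ka(C6H5NH3+) = Kw/Kb = 1.0e-14 / 4.3 x 10^-10 = 2.33e-5.
[H^+] = sqrt(Ka x [C6H5NH3+]) = sqrt(2.33e-5 x 0.1393) = 0.00180 M.
pH = -log(0.00180) = 2.74.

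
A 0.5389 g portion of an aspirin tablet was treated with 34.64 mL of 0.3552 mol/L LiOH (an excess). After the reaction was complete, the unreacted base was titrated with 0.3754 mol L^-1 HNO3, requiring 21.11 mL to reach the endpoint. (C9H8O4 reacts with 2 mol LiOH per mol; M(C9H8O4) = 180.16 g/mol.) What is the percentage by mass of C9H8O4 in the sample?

73.2%

Total n(LiOH) added = 0.3552 x 0.03464 = 0.01230 mol.
n(HNO3) used = 0.3754 x 0.02111 = 0.007925 mol, which equals the excess n(LiOH).
So n(LiOH) consumed by the sample = 0.01230 - 0.007925 = 0.004379 mol.
n(C9H8O4) = 0.004379 / 2 = 0.002190 mol.
mass C9H8O4 = 0.002190 x 180.16 = 0.3945 g, so %C9H8O4 = 0.3945/0.5389 x 100 = 73.2%.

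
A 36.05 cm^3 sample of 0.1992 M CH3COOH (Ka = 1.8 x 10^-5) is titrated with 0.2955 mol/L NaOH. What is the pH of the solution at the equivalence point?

8.91

n(CH3COOH) = 0.1992 x 0.03605 = 0.007181 mol; V(NaOH) at equivalence = 0.007181/0.2955 = 0.02430 L.
At equivalence all the acid is converted to CH3COO-; total volume = 0.03605 + 0.02430 = 0.06035 L, so [CH3COO-] = 0.007181/0.06035 = 0.1190 M.
Kb = Kw/Ka = 1.0e-14 / 1.8 x 10^-5 = 5.56e-10.
[OH^-] = sqrt(Kb x [CH3COO-]) = sqrt(5.56e-10 x 0.1190) = 8.13e-6 M.
pOH = 5.09, so pH = 14.00 - 5.09 = 8.91.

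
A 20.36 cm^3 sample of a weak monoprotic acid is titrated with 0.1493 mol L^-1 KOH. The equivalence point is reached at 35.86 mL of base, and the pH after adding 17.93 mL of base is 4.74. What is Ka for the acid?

1.8 x 10^-5

17.93 mL is half of the equivalence volume, so this is the half-equivalence point where [HA] = [A^-].
At half-equivalence pH = pKa, so pKa = 4.74.
Ka = 10^(-4.74) = 1.8 x 10^-5.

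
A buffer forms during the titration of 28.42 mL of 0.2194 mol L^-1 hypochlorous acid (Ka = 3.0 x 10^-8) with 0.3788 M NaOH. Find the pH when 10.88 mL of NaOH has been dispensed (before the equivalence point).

7.81

Initial n(HClO) = 0.2194 x 0.02842 = 0.006235 mol.
n(NaOH) added = 0.3788 x 0.01088 = 0.004121 mol, converting that many moles of HClO to ClO-.
Remaining n(HClO) = 0.002114 mol; n(ClO-) = 0.004121 mol.
By Henderson-Hasselbalch, pH = pKa + log([A^-]/[HA]) = 7.52 + log(0.004121/0.002114) = 7.52 + (+0.29) = 7.81.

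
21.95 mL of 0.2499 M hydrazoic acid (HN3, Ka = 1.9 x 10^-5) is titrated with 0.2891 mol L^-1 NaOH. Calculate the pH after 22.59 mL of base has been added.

12.37

n(acid) = 0.2499 x 0.02195 = 0.005485 mol; n(NaOH) added = 0.2891 x 0.02259 = 0.006531 mol.
Base is in excess by 0.006531 - 0.005485 = 0.001045 mol in a total volume of 0.04454 L.
[OH^-] = 0.001045/0.04454 = 0.02347 M, so pOH = 1.63 and pH = 14.00 - 1.63 = 12.37.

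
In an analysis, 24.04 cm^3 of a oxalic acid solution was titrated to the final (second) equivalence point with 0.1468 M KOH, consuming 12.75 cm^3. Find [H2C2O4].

0.0389 M

n(KOH) = 0.1468 x 0.01275 = 0.001872 mol.
At the final (second) equivalence point, 2 mol OH^- react per mol H2C2O4, so n(H2C2O4) = 0.001872 / 2 = 0.0009359 mol.
[H2C2O4] = 0.0009359 / 0.02404 L = 0.0389 M.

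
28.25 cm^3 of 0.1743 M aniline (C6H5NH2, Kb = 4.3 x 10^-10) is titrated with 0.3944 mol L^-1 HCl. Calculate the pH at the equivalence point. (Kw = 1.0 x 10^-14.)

2.78

n(C6H5NH2) = 0.1743 x 0.02825 = 0.004924 mol; V(HCl) at equivalence = 0.004924/0.3944 = 0.01248 L.
At equivalence the base is fully converted to C6H5NH3+; total volume = 0.04073 L, so [C6H5NH3+] = 0.004924/0.04073 = 0.1209 M.
Ka(C6H5NH3+) = Kw/Kb = 1.0e-14 / 4.3 x 10^-10 = 2.33e-5.
[H^+] = sqrt(Ka x [C6H5NH3+]) = sqrt(2.33e-5 x 0.1209) = 0.00168 M.
pH = -log(0.00168) = 2.78.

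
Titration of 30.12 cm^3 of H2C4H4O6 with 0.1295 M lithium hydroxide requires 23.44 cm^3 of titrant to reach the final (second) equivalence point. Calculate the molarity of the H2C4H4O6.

n(LiOH) = 0.1295 x 0.02344 = 0.003035 mol.
At the final (second) equivalence point, 2 mol OH^- react per mol H2C4H4O6, so n(H2C4H4O6) = 0.003035 / 2 = 0.001518 mol.
[H2C4H4O6] = 0.001518 / 0.03012 L = 0.0504 M.

0.0504 M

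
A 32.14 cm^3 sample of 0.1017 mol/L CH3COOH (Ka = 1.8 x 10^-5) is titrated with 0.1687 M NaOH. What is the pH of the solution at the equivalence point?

n(CH3COOH) = 0.1017 x 0.03214 = 0.003269 mol; V(NaOH) at equivalence = 0.003269/0.1687 = 0.01938 L.
At equivalence all the acid is converted to CH3COO-; total volume = 0.03214 + 0.01938 = 0.05152 L, so [CH3COO-] = 0.003269/0.05152 = 0.06345 M.
Kb = Kw/Ka = 1.0e-14 / 1.8 x 10^-5 = 5.56e-10.
[OH^-] = sqrt(Kb x [CH3COO-]) = sqrt(5.56e-10 x 0.06345) = 5.94e-6 M.
pOH = 5.23, so pH = 14.00 - 5.23 = 8.77.

8.77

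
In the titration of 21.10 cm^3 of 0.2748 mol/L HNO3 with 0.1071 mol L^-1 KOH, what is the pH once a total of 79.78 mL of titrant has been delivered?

n(acid) = 0.2748 x 0.02110 = 0.005798 mol; n(KOH) added = 0.1071 x 0.07978 = 0.008544 mol.
Base is in excess by 0.008544 - 0.005798 = 0.002746 mol in a total volume of 0.1009 L.
[OH^-] = 0.002746/0.1009 = 0.02722 M, so pOH = 1.57 and pH = 14.00 - 1.57 = 12.43.

12.43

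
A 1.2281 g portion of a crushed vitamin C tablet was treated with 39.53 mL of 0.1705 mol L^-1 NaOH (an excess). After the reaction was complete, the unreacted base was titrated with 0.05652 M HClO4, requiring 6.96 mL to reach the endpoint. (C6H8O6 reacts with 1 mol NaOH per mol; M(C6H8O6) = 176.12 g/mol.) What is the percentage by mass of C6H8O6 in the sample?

Total n(NaOH) added = 0.1705 x 0.03953 = 0.006740 mol.
n(HClO4) used = 0.05652 x 0.006960 = 0.0003934 mol, which equals the excess n(NaOH).
So n(NaOH) consumed by the sample = 0.006740 - 0.0003934 = 0.006346 mol.
n(C6H8O6) = 0.006346 / 1 = 0.006346 mol.
mass C6H8O6 = 0.006346 x 176.12 = 1.118 g, so %C6H8O6 = 1.118/1.2281 x 100 = 91.0%.

91.0%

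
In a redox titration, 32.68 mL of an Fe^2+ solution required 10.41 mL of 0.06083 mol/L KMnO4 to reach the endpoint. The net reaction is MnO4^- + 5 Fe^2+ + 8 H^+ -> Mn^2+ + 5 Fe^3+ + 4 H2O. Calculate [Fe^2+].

n(KMnO4) = 0.06083 x 0.01041 = 0.0006332 mol.
From the balanced equation, 1 mol KMnO4 reacts with 5 mol Fe^2+, so n(Fe^2+) = 0.0006332 x 5/1 = 0.003166 mol.
[Fe^2+] = 0.003166 / 0.03268 L = 0.0969 M.

0.0969 M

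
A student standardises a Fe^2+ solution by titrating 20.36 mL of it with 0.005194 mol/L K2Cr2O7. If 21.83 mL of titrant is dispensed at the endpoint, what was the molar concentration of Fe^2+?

n(K2Cr2O7) = 0.005194 x 0.02183 = 0.0001134 mol.
From the balanced equation, 1 mol K2Cr2O7 reacts with 6 mol Fe^2+, so n(Fe^2+) = 0.0001134 x 6/1 = 0.0006803 mol.
[Fe^2+] = 0.0006803 / 0.02036 L = 0.0334 M.

0.0334 M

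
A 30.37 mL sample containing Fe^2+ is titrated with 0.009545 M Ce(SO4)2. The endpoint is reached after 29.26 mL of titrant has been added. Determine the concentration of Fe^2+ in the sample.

0.00920 M

n(Ce(SO4)2) = 0.009545 x 0.02926 = 0.0002793 mol.
From the balanced equation, 1 mol Ce(SO4)2 reacts with 1 mol Fe^2+, so n(Fe^2+) = 0.0002793 x 1/1 = 0.0002793 mol.
[Fe^2+] = 0.0002793 / 0.03037 L = 0.00920 M.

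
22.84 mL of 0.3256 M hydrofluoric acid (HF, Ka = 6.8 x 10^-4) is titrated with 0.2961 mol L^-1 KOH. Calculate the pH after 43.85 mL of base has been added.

12.92

n(acid) = 0.3256 x 0.02284 = 0.007437 mol; n(KOH) added = 0.2961 x 0.04385 = 0.01298 mol.
Base is in excess by 0.01298 - 0.007437 = 0.005547 mol in a total volume of 0.06669 L.
[OH^-] = 0.005547/0.06669 = 0.08318 M, so pOH = 1.08 and pH = 14.00 - 1.08 = 12.92.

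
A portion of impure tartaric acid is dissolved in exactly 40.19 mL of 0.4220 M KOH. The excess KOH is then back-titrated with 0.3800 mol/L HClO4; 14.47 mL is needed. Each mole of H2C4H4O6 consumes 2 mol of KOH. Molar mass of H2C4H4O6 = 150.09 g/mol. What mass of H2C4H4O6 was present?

Total n(KOH) added = 0.4220 x 0.04019 = 0.01696 mol.
n(HClO4) used = 0.3800 x 0.01447 = 0.005499 mol, which equals the excess n(KOH).
So n(KOH) consumed by the sample = 0.01696 - 0.005499 = 0.01146 mol.
n(H2C4H4O6) = 0.01146 / 2 = 0.005731 mol.
mass = 0.005731 mol x 150.09 g/mol = 0.860 g.

0.860 g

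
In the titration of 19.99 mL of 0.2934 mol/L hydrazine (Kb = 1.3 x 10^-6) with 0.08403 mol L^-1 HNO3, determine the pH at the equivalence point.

n(N2H4) = 0.2934 x 0.01999 = 0.005865 mol; V(HNO3) at equivalence = 0.005865/0.08403 = 0.06980 L.
At equivalence the base is fully converted to N2H5+; total volume = 0.08979 L, so [N2H5+] = 0.005865/0.08979 = 0.06532 M.
Ka(N2H5+) = Kw/Kb = 1.0e-14 / 1.3 x 10^-6 = 7.69e-9.
[H^+] = sqrt(Ka x [N2H5+]) = sqrt(7.69e-9 x 0.06532) = 2.24e-5 M.
pH = -log(2.24e-5) = 4.65.

4.65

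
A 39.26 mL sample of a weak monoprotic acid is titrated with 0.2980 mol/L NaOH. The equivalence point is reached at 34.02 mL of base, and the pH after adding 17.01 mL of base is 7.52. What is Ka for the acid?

3.0 x 10^-8

17.01 mL is half of the equivalence volume, so this is the half-equivalence point where [HA] = [A^-].
At half-equivalence pH = pKa, so pKa = 7.52.
Ka = 10^(-7.52) = 3.0 x 10^-8.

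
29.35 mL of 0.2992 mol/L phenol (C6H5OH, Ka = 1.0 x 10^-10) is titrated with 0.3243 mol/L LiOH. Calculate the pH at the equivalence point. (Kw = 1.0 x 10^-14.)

n(C6H5OH) = 0.2992 x 0.02935 = 0.008782 mol; V(LiOH) at equivalence = 0.008782/0.3243 = 0.02708 L.
At equivalence all the acid is converted to C6H5O-; total volume = 0.02935 + 0.02708 = 0.05643 L, so [C6H5O-] = 0.008782/0.05643 = 0.1556 M.
Kb = Kw/Ka = 1.0e-14 / 1.0 x 10^-10 = 0.000100.
[OH^-] = sqrt(Kb x [C6H5O-]) = sqrt(0.000100 x 0.1556) = 0.00394 M.
pOH = 2.40, so pH = 14.00 - 2.40 = 11.60.

11.60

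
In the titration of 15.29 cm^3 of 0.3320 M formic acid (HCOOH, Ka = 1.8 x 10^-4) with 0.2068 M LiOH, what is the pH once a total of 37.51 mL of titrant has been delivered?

12.71

n(acid) = 0.3320 x 0.01529 = 0.005076 mol; n(LiOH) added = 0.2068 x 0.03751 = 0.007757 mol.
Base is in excess by 0.007757 - 0.005076 = 0.002681 mol in a total volume of 0.05280 L.
[OH^-] = 0.002681/0.05280 = 0.05077 M, so pOH = 1.29 and pH = 14.00 - 1.29 = 12.71.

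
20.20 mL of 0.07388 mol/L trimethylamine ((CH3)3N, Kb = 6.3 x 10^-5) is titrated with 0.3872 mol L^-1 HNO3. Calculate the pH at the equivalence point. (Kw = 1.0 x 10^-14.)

5.50

n((CH3)3N) = 0.07388 x 0.02020 = 0.001492 mol; V(HNO3) at equivalence = 0.001492/0.3872 = 0.003854 L.
At equivalence the base is fully converted to (CH3)3NH+; total volume = 0.02405 L, so [(CH3)3NH+] = 0.001492/0.02405 = 0.06204 M.
Ka((CH3)3NH+) = Kw/Kb = 1.0e-14 / 6.3 x 10^-5 = 1.59e-10.
[H^+] = sqrt(Ka x [(CH3)3NH+]) = sqrt(1.59e-10 x 0.06204) = 3.14e-6 M.
pH = -log(3.14e-6) = 5.50.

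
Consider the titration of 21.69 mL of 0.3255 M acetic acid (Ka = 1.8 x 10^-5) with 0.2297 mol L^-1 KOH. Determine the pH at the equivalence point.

8.94

n(CH3COOH) = 0.3255 x 0.02169 = 0.007060 mol; V(KOH) at equivalence = 0.007060/0.2297 = 0.03074 L.
At equivalence all the acid is converted to CH3COO-; total volume = 0.02169 + 0.03074 = 0.05243 L, so [CH3COO-] = 0.007060/0.05243 = 0.1347 M.
Kb = Kw/Ka = 1.0e-14 / 1.8 x 10^-5 = 5.56e-10.
[OH^-] = sqrt(Kb x [CH3COO-]) = sqrt(5.56e-10 x 0.1347) = 8.65e-6 M.
pOH = 5.06, so pH = 14.00 - 5.06 = 8.94.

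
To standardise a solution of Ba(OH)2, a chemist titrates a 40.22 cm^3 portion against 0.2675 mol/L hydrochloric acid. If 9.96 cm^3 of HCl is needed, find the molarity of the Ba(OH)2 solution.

0.0331 M

n(HCl) delivered = 0.2675 x 0.009960 = 0.002664 mol.
The reaction is 1 Ba(OH)2 + 2 HCl, so n(Ba(OH)2) = 0.002664 x 1/2 = 0.001332 mol.
[Ba(OH)2] = 0.001332 mol / 0.04022 L = 0.0331 M.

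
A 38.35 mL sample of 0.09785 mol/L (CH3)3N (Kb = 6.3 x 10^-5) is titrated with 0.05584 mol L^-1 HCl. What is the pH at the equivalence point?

n((CH3)3N) = 0.09785 x 0.03835 = 0.003753 mol; V(HCl) at equivalence = 0.003753/0.05584 = 0.06720 L.
At equivalence the base is fully converted to (CH3)3NH+; total volume = 0.1056 L, so [(CH3)3NH+] = 0.003753/0.1056 = 0.03555 M.
Ka((CH3)3NH+) = Kw/Kb = 1.0e-14 / 6.3 x 10^-5 = 1.59e-10.
[H^+] = sqrt(Ka x [(CH3)3NH+]) = sqrt(1.59e-10 x 0.03555) = 2.38e-6 M.
pH = -log(2.38e-6) = 5.62.

5.62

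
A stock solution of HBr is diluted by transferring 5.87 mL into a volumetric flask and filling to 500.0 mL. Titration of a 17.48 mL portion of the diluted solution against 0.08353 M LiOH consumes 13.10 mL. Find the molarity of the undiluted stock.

n(LiOH) = 0.08353 x 0.01310 = 0.001094 mol.
n(HBr) in the aliquot = 0.001094 mol.
[diluted HBr] = 0.001094 / 0.01748 = 0.06260 M.
Dilution factor = 500.0/5.870 = 85.18, so [stock] = 0.06260 x 85.18 = 5.33 M.

5.33 M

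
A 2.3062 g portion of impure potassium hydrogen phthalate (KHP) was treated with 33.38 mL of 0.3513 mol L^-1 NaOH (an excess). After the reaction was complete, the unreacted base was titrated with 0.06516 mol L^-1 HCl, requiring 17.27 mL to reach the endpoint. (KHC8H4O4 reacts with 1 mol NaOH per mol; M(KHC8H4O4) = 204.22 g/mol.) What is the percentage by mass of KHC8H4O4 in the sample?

93.9%

Total n(NaOH) added = 0.3513 x 0.03338 = 0.01173 mol.
n(HCl) used = 0.06516 x 0.01727 = 0.001125 mol, which equals the excess n(NaOH).
So n(NaOH) consumed by the sample = 0.01173 - 0.001125 = 0.01060 mol.
n(KHC8H4O4) = 0.01060 / 1 = 0.01060 mol.
mass KHC8H4O4 = 0.01060 x 204.22 = 2.165 g, so %KHC8H4O4 = 2.165/2.3062 x 100 = 93.9%.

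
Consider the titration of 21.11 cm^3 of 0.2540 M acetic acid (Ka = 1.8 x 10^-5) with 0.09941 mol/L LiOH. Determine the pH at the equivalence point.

n(CH3COOH) = 0.2540 x 0.02111 = 0.005362 mol; V(LiOH) at equivalence = 0.005362/0.09941 = 0.05394 L.
At equivalence all the acid is converted to CH3COO-; total volume = 0.02111 + 0.05394 = 0.07505 L, so [CH3COO-] = 0.005362/0.07505 = 0.07145 M.
Kb = Kw/Ka = 1.0e-14 / 1.8 x 10^-5 = 5.56e-10.
[OH^-] = sqrt(Kb x [CH3COO-]) = sqrt(5.56e-10 x 0.07145) = 6.30e-6 M.
pOH = 5.20, so pH = 14.00 - 5.20 = 8.80.

8.80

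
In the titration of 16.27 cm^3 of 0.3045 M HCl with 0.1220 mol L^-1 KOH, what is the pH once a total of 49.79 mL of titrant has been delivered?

n(acid) = 0.3045 x 0.01627 = 0.004954 mol; n(KOH) added = 0.1220 x 0.04979 = 0.006074 mol.
Base is in excess by 0.006074 - 0.004954 = 0.001120 mol in a total volume of 0.06606 L.
[OH^-] = 0.001120/0.06606 = 0.01696 M, so pOH = 1.77 and pH = 14.00 - 1.77 = 12.23.

12.23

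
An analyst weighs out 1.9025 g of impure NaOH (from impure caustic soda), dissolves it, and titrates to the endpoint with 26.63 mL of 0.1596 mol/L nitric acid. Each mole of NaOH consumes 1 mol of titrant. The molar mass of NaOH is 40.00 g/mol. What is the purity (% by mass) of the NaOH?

n(HNO3) = 0.1596 x 0.02663 = 0.004250 mol.
n(NaOH) = 0.004250 / 1 = 0.004250 mol.
mass of NaOH = 0.004250 x 40.00 = 0.1700 g.
% purity = 0.1700 / 1.9025 x 100 = 8.94%.

8.94%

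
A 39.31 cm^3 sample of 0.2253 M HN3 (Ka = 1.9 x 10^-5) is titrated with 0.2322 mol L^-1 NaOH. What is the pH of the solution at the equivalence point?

8.89

n(HN3) = 0.2253 x 0.03931 = 0.008857 mol; V(NaOH) at equivalence = 0.008857/0.2322 = 0.03814 L.
At equivalence all the acid is converted to N3-; total volume = 0.03931 + 0.03814 = 0.07745 L, so [N3-] = 0.008857/0.07745 = 0.1143 M.
Kb = Kw/Ka = 1.0e-14 / 1.9 x 10^-5 = 5.26e-10.
[OH^-] = sqrt(Kb x [N3-]) = sqrt(5.26e-10 x 0.1143) = 7.76e-6 M.
pOH = 5.11, so pH = 14.00 - 5.11 = 8.89.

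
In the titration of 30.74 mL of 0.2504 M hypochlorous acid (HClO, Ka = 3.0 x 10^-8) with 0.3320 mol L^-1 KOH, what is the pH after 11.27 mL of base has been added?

Initial n(HClO) = 0.2504 x 0.03074 = 0.007697 mol.
n(KOH) added = 0.3320 x 0.01127 = 0.003742 mol, converting that many moles of HClO to ClO-.
Remaining n(HClO) = 0.003956 mol; n(ClO-) = 0.003742 mol.
By Henderson-Hasselbalch, pH = pKa + log([A^-]/[HA]) = 7.52 + log(0.003742/0.003956) = 7.52 + (-0.02) = 7.50.

7.50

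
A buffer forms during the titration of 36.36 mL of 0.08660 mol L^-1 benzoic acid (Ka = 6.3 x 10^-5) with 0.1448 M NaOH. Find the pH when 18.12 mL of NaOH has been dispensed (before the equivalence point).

Initial n(C6H5COOH) = 0.08660 x 0.03636 = 0.003149 mol.
n(NaOH) added = 0.1448 x 0.01812 = 0.002624 mol, converting that many moles of C6H5COOH to C6H5COO-.
Remaining n(C6H5COOH) = 0.0005250 mol; n(C6H5COO-) = 0.002624 mol.
By Henderson-Hasselbalch, pH = pKa + log([A^-]/[HA]) = 4.20 + log(0.002624/0.0005250) = 4.20 + (+0.70) = 4.90.

4.90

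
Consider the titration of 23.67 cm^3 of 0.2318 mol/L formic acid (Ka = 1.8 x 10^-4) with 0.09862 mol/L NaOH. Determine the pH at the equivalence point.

8.29

n(HCOOH) = 0.2318 x 0.02367 = 0.005487 mol; V(NaOH) at equivalence = 0.005487/0.09862 = 0.05563 L.
At equivalence all the acid is converted to HCOO-; total volume = 0.02367 + 0.05563 = 0.07930 L, so [HCOO-] = 0.005487/0.07930 = 0.06919 M.
Kb = Kw/Ka = 1.0e-14 / 1.8 x 10^-4 = 5.56e-11.
[OH^-] = sqrt(Kb x [HCOO-]) = sqrt(5.56e-11 x 0.06919) = 1.96e-6 M.
pOH = 5.71, so pH = 14.00 - 5.71 = 8.29.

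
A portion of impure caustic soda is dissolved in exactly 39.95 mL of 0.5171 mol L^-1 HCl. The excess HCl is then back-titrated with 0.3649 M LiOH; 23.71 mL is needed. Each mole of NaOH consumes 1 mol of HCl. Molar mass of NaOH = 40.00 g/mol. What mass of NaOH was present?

0.480 g

Total n(HCl) added = 0.5171 x 0.03995 = 0.02066 mol.
n(LiOH) used = 0.3649 x 0.02371 = 0.008652 mol, which equals the excess n(HCl).
So n(HCl) consumed by the sample = 0.02066 - 0.008652 = 0.01201 mol.
n(NaOH) = 0.01201 / 1 = 0.01201 mol.
mass = 0.01201 mol x 40.00 g/mol = 0.480 g.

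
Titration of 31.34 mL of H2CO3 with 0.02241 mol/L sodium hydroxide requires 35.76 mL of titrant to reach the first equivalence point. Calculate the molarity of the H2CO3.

0.0256 M

n(NaOH) = 0.02241 x 0.03576 = 0.0008014 mol.
At the first equivalence point, 1 mol OH^- react per mol H2CO3, so n(H2CO3) = 0.0008014 / 1 = 0.0008014 mol.
[H2CO3] = 0.0008014 / 0.03134 L = 0.0256 M.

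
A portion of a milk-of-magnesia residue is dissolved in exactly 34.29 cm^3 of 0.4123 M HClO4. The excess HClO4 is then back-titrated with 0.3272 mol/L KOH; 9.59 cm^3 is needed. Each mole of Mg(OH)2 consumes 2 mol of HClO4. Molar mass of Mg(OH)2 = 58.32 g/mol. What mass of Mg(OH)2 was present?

Total n(HClO4) added = 0.4123 x 0.03429 = 0.01414 mol.
n(KOH) used = 0.3272 x 0.009590 = 0.003138 mol, which equals the excess n(HClO4).
So n(HClO4) consumed by the sample = 0.01414 - 0.003138 = 0.01100 mol.
n(Mg(OH)2) = 0.01100 / 2 = 0.005500 mol.
mass = 0.005500 mol x 58.32 g/mol = 0.321 g.

0.321 g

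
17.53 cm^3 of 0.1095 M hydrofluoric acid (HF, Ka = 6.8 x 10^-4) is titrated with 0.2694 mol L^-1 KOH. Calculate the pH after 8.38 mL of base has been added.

12.12

n(acid) = 0.1095 x 0.01753 = 0.001920 mol; n(KOH) added = 0.2694 x 0.008380 = 0.002258 mol.
Base is in excess by 0.002258 - 0.001920 = 0.0003380 mol in a total volume of 0.02591 L.
[OH^-] = 0.0003380/0.02591 = 0.01305 M, so pOH = 1.88 and pH = 14.00 - 1.88 = 12.12.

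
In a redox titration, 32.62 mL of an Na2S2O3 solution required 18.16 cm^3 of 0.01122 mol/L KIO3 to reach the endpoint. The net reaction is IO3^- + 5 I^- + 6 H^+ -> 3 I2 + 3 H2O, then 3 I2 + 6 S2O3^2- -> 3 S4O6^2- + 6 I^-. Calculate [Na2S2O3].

0.0375 M

n(KIO3) = 0.01122 x 0.01816 = 0.0002038 mol.
From the balanced equation, 1 mol KIO3 reacts with 6 mol Na2S2O3, so n(Na2S2O3) = 0.0002038 x 6/1 = 0.001223 mol.
[Na2S2O3] = 0.001223 / 0.03262 L = 0.0375 M.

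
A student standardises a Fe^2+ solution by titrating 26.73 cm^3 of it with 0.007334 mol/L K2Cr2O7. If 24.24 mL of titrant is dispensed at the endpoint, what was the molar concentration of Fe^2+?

n(K2Cr2O7) = 0.007334 x 0.02424 = 0.0001778 mol.
From the balanced equation, 1 mol K2Cr2O7 reacts with 6 mol Fe^2+, so n(Fe^2+) = 0.0001778 x 6/1 = 0.001067 mol.
[Fe^2+] = 0.001067 / 0.02673 L = 0.0399 M.

0.0399 M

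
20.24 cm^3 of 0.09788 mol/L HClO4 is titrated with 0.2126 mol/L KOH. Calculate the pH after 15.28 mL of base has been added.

n(acid) = 0.09788 x 0.02024 = 0.001981 mol; n(KOH) added = 0.2126 x 0.01528 = 0.003249 mol.
Base is in excess by 0.003249 - 0.001981 = 0.001267 mol in a total volume of 0.03552 L.
[OH^-] = 0.001267/0.03552 = 0.03568 M, so pOH = 1.45 and pH = 14.00 - 1.45 = 12.55.

12.55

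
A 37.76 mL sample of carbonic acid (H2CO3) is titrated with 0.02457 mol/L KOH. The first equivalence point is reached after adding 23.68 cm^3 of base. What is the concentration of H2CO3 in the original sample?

0.0154 M

n(KOH) = 0.02457 x 0.02368 = 0.0005818 mol.
At the first equivalence point, 1 mol OH^- react per mol H2CO3, so n(H2CO3) = 0.0005818 / 1 = 0.0005818 mol.
[H2CO3] = 0.0005818 / 0.03776 L = 0.0154 M.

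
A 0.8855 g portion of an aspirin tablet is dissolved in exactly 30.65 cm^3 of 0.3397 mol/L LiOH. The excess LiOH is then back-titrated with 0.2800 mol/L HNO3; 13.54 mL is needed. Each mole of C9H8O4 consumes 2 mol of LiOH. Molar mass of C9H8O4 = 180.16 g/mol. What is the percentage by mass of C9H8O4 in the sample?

67.3%

Total n(LiOH) added = 0.3397 x 0.03065 = 0.01041 mol.
n(HNO3) used = 0.2800 x 0.01354 = 0.003791 mol, which equals the excess n(LiOH).
So n(LiOH) consumed by the sample = 0.01041 - 0.003791 = 0.006621 mol.
n(C9H8O4) = 0.006621 / 2 = 0.003310 mol.
mass C9H8O4 = 0.003310 x 180.16 = 0.5964 g, so %C9H8O4 = 0.5964/0.8855 x 100 = 67.3%.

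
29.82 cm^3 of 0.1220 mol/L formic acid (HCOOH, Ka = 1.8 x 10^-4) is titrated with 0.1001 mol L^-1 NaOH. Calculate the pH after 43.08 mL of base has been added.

n(acid) = 0.1220 x 0.02982 = 0.003638 mol; n(NaOH) added = 0.1001 x 0.04308 = 0.004312 mol.
Base is in excess by 0.004312 - 0.003638 = 0.0006743 mol in a total volume of 0.07290 L.
[OH^-] = 0.0006743/0.07290 = 0.009249 M, so pOH = 2.03 and pH = 14.00 - 2.03 = 11.97.

11.97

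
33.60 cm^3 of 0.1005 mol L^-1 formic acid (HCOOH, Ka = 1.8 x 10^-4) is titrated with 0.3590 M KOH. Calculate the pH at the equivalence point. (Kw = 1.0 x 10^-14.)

8.32

n(HCOOH) = 0.1005 x 0.03360 = 0.003377 mol; V(KOH) at equivalence = 0.003377/0.3590 = 0.009406 L.
At equivalence all the acid is converted to HCOO-; total volume = 0.03360 + 0.009406 = 0.04301 L, so [HCOO-] = 0.003377/0.04301 = 0.07852 M.
Kb = Kw/Ka = 1.0e-14 / 1.8 x 10^-4 = 5.56e-11.
[OH^-] = sqrt(Kb x [HCOO-]) = sqrt(5.56e-11 x 0.07852) = 2.09e-6 M.
pOH = 5.68, so pH = 14.00 - 5.68 = 8.32.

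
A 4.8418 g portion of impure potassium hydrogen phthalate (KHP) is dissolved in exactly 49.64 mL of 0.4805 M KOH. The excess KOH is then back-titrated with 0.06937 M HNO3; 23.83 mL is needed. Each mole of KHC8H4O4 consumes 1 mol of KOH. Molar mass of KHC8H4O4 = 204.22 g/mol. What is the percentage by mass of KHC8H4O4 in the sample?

Total n(KOH) added = 0.4805 x 0.04964 = 0.02385 mol.
n(HNO3) used = 0.06937 x 0.02383 = 0.001653 mol, which equals the excess n(KOH).
So n(KOH) consumed by the sample = 0.02385 - 0.001653 = 0.02220 mol.
n(KHC8H4O4) = 0.02220 / 1 = 0.02220 mol.
mass KHC8H4O4 = 0.02220 x 204.22 = 4.533 g, so %KHC8H4O4 = 4.533/4.8418 x 100 = 93.6%.

93.6%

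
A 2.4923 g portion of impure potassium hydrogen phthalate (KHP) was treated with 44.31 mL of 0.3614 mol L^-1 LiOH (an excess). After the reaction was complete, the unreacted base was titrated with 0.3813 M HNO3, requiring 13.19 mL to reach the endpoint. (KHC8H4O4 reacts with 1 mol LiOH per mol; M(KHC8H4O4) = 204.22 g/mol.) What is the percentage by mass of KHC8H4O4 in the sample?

Total n(LiOH) added = 0.3614 x 0.04431 = 0.01601 mol.
n(HNO3) used = 0.3813 x 0.01319 = 0.005029 mol, which equals the excess n(LiOH).
So n(LiOH) consumed by the sample = 0.01601 - 0.005029 = 0.01098 mol.
n(KHC8H4O4) = 0.01098 / 1 = 0.01098 mol.
mass KHC8H4O4 = 0.01098 x 204.22 = 2.243 g, so %KHC8H4O4 = 2.243/2.4923 x 100 = 90.0%.

90.0%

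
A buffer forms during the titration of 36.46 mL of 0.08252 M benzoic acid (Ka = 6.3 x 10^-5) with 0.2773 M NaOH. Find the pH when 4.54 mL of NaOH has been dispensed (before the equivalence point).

4.06

Initial n(C6H5COOH) = 0.08252 x 0.03646 = 0.003009 mol.
n(NaOH) added = 0.2773 x 0.004540 = 0.001259 mol, converting that many moles of C6H5COOH to C6H5COO-.
Remaining n(C6H5COOH) = 0.001750 mol; n(C6H5COO-) = 0.001259 mol.
By Henderson-Hasselbalch, pH = pKa + log([A^-]/[HA]) = 4.20 + log(0.001259/0.001750) = 4.20 + (-0.14) = 4.06.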